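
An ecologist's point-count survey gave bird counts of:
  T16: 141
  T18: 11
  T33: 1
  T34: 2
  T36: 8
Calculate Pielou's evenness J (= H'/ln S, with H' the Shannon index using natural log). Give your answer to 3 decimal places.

Total N = 141+11+1+2+8 = 163, so the proportions are 0.86503, 0.06748, 0.00613, 0.01227, 0.04908 (working shown to 5 dp, full precision carried).
H' = −Σ pᵢ ln pᵢ = −((-0.12542) + (-0.18193) + (-0.03125) + (-0.05400) + (-0.14794)) = 0.54054.
With S = 5 species, ln S = 1.60944, so J = 0.54054/1.60944 = 0.33585, i.e. 0.336 to 3 decimal places.

0.336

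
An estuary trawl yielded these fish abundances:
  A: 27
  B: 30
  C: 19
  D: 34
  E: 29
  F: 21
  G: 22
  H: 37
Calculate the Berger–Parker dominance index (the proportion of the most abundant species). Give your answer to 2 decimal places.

0.17

Total N = 27+30+19+34+29+21+22+37 = 219, so the proportions are 0.1233, 0.137, 0.0868, 0.1553, 0.1324, 0.0959, 0.1005, 0.1689 (working shown to 4 dp, full precision carried).
The largest proportion is 0.1689, i.e. d = 0.17 to 2 decimal places.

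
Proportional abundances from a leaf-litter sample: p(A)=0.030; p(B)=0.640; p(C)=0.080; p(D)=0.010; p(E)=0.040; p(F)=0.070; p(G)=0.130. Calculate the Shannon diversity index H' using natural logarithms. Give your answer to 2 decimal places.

1.22

Each pᵢ ln pᵢ term (working shown to 4 dp, full precision carried): 0.03×(-3.5066)=-0.1052, 0.64×(-0.4463)=-0.2856, 0.08×(-2.5257)=-0.2021, 0.01×(-4.6052)=-0.0461, 0.04×(-3.2189)=-0.1288, 0.07×(-2.6593)=-0.1861, 0.13×(-2.0402)=-0.2652.
Sum = -1.2191, so H' = 1.22.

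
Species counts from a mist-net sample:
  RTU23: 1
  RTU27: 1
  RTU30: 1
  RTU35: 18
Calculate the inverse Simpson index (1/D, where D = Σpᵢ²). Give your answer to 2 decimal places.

Total N = 1+1+1+18 = 21, so the proportions are 0.04762, 0.04762, 0.04762, 0.85714 (working shown to 5 dp, full precision carried).
D = 0.04762² + 0.04762² + 0.04762² + 0.85714² = 0.00227 + 0.00227 + 0.00227 + 0.73469 = 0.74150.
So 1/D = 1.3486, i.e. 1.35 to 2 decimal places.

1.35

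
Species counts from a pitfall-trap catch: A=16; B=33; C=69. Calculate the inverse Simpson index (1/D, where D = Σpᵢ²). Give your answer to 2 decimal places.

Total N = 16+33+69 = 118, so the proportions are 0.13559, 0.27966, 0.58475 (working shown to 5 dp, full precision carried).
D = 0.13559² + 0.27966² + 0.58475² = 0.01839 + 0.07821 + 0.34193 = 0.43852.
So 1/D = 2.2804, i.e. 2.28 to 2 decimal places.

2.28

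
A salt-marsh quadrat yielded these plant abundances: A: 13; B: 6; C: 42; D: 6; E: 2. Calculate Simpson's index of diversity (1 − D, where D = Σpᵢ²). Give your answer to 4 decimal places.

Total N = 13+6+42+6+2 = 69, so the proportions are 0.188406, 0.086957, 0.608696, 0.086957, 0.028986 (working shown to 6 dp, full precision carried).
D = 0.188406² + 0.086957² + 0.608696² + 0.086957² + 0.028986² = 0.035497 + 0.007561 + 0.370510 + 0.007561 + 0.000840 = 0.421970.
So 1 − D = 0.578030, i.e. 0.5780 to 4 decimal places.

0.5780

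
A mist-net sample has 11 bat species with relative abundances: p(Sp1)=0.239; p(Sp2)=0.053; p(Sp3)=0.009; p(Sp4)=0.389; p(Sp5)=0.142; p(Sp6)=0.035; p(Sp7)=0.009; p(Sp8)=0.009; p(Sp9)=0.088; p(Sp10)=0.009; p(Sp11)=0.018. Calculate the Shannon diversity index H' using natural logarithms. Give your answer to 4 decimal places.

1.7153

Each pᵢ ln pᵢ term (working shown to 6 dp, full precision carried): 0.239×(-1.431292)=-0.342079, 0.053×(-2.937463)=-0.155686, 0.009×(-4.710531)=-0.042395, 0.389×(-0.944176)=-0.367284, 0.142×(-1.951928)=-0.277174, 0.035×(-3.352407)=-0.117334, 0.009×(-4.710531)=-0.042395, 0.009×(-4.710531)=-0.042395, 0.088×(-2.430418)=-0.213877, 0.009×(-4.710531)=-0.042395, 0.018×(-4.017384)=-0.072313.
Sum = -1.715326, so H' = 1.7153.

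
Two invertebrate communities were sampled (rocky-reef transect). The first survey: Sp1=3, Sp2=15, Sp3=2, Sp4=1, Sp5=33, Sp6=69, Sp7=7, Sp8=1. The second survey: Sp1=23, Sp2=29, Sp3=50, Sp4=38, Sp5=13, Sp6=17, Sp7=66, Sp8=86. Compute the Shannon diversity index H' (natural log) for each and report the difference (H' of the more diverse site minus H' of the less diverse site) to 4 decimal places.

0.5946

The first survey: N=131, proportions 0.022901, 0.114504, 0.015267, 0.007634, 0.251908, 0.526718, 0.053435, 0.007634, giving H' = 1.314416 (working shown to 6 dp, full precision carried).
The second survey: N=322, proportions 0.071429, 0.090062, 0.15528, 0.118012, 0.040373, 0.052795, 0.204969, 0.267081, giving H' = 1.909032.
Difference = |1.314416 − 1.909032| = 0.594616, i.e. 0.5946 to 4 decimal places.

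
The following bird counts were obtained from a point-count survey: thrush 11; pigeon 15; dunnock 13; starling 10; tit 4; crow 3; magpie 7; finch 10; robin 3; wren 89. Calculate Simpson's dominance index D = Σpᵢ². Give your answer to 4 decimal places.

Total N = 11+15+13+10+4+3+7+10+3+89 = 165, so the proportions are 0.066667, 0.090909, 0.078788, 0.060606, 0.024242, 0.018182, 0.042424, 0.060606, 0.018182, 0.539394 (working shown to 6 dp, full precision carried).
D = 0.066667² + 0.090909² + 0.078788² + 0.060606² + 0.024242² + 0.018182² + 0.042424² + 0.060606² + 0.018182² + 0.539394² = 0.004444 + 0.008264 + 0.006208 + 0.003673 + 0.000588 + 0.000331 + 0.001800 + 0.003673 + 0.000331 + 0.290946 = 0.320257.
To 4 decimal places, D = 0.3203.

0.3203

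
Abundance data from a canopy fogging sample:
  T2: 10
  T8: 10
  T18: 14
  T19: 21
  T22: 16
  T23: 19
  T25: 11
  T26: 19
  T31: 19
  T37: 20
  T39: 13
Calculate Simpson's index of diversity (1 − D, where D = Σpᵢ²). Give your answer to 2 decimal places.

0.90

Total N = 10+10+14+21+16+19+11+19+19+20+13 = 172, so the proportions are 0.0581, 0.0581, 0.0814, 0.1221, 0.093, 0.1105, 0.064, 0.1105, 0.1105, 0.1163, 0.0756 (working shown to 4 dp, full precision carried).
D = 0.0581² + 0.0581² + 0.0814² + 0.1221² + 0.093² + 0.1105² + 0.064² + 0.1105² + 0.1105² + 0.1163² + 0.0756² = 0.0034 + 0.0034 + 0.0066 + 0.0149 + 0.0087 + 0.0122 + 0.0041 + 0.0122 + 0.0122 + 0.0135 + 0.0057 = 0.0969.
So 1 − D = 0.9031, i.e. 0.90 to 2 decimal places.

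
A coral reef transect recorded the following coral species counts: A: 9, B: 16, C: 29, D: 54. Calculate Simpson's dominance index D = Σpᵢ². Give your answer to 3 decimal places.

Total N = 9+16+29+54 = 108, so the proportions are 0.08333, 0.14815, 0.26852, 0.5 (working shown to 5 dp, full precision carried).
D = 0.08333² + 0.14815² + 0.26852² + 0.5² = 0.00694 + 0.02195 + 0.07210 + 0.25000 = 0.35099.
To 3 decimal places, D = 0.351.

0.351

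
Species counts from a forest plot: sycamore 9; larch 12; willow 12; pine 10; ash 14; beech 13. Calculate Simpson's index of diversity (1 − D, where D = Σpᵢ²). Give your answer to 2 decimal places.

Total N = 9+12+12+10+14+13 = 70, so the proportions are 0.1286, 0.1714, 0.1714, 0.1429, 0.2, 0.1857 (working shown to 4 dp, full precision carried).
D = 0.1286² + 0.1714² + 0.1714² + 0.1429² + 0.2² + 0.1857² = 0.0165 + 0.0294 + 0.0294 + 0.0204 + 0.0400 + 0.0345 = 0.1702.
So 1 − D = 0.8298, i.e. 0.83 to 2 decimal places.

0.83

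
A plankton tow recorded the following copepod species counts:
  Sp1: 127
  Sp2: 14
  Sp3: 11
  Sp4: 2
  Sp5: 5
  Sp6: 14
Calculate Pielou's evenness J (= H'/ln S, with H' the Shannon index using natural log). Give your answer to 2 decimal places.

0.54

Total N = 127+14+11+2+5+14 = 173, so the proportions are 0.7341, 0.0809, 0.0636, 0.0116, 0.0289, 0.0809 (working shown to 4 dp, full precision carried).
H' = −Σ pᵢ ln pᵢ = −((-0.2269) + (-0.2035) + (-0.1752) + (-0.0516) + (-0.1024) + (-0.2035)) = 0.9630.
With S = 6 species, ln S = 1.7918, so J = 0.9630/1.7918 = 0.5375, i.e. 0.54 to 2 decimal places.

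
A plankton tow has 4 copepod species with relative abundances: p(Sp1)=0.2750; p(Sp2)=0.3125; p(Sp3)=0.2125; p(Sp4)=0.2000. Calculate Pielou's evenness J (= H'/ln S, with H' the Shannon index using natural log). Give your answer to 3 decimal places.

0.988

H' = −Σ pᵢ ln pᵢ = −((-0.35502) + (-0.36348) + (-0.32912) + (-0.32189)) = 1.36952 (working shown to 5 dp, full precision carried).
With S = 4 species, ln S = 1.38629, so J = 1.36952/1.38629 = 0.98790, i.e. 0.988 to 3 decimal places.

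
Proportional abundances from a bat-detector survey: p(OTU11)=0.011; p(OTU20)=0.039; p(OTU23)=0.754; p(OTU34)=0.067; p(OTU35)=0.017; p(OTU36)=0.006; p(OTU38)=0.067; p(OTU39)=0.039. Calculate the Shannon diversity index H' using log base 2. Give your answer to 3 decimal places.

1.411

Each pᵢ log₂ pᵢ term (working shown to 5 dp, full precision carried): 0.011×(-6.50635)=-0.07157, 0.039×(-4.68038)=-0.18253, 0.754×(-0.40736)=-0.30715, 0.067×(-3.89970)=-0.26128, 0.017×(-5.87832)=-0.09993, 0.006×(-7.38082)=-0.04428, 0.067×(-3.89970)=-0.26128, 0.039×(-4.68038)=-0.18253.
Sum = -1.41057, so H' = 1.411.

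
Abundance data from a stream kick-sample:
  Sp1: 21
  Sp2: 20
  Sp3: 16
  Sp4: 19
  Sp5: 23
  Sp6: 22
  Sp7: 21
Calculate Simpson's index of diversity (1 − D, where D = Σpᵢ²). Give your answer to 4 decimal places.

Total N = 21+20+16+19+23+22+21 = 142, so the proportions are 0.147887, 0.140845, 0.112676, 0.133803, 0.161972, 0.15493, 0.147887 (working shown to 6 dp, full precision carried).
D = 0.147887² + 0.140845² + 0.112676² + 0.133803² + 0.161972² + 0.15493² + 0.147887² = 0.021871 + 0.019837 + 0.012696 + 0.017903 + 0.026235 + 0.024003 + 0.021871 = 0.144416.
So 1 − D = 0.855584, i.e. 0.8556 to 4 decimal places.

0.8556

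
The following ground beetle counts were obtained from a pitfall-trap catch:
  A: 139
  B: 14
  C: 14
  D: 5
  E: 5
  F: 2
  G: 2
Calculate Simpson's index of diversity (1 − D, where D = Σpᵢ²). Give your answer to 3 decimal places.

Total N = 139+14+14+5+5+2+2 = 181, so the proportions are 0.76796, 0.07735, 0.07735, 0.02762, 0.02762, 0.01105, 0.01105 (working shown to 5 dp, full precision carried).
D = 0.76796² + 0.07735² + 0.07735² + 0.02762² + 0.02762² + 0.01105² + 0.01105² = 0.58976 + 0.00598 + 0.00598 + 0.00076 + 0.00076 + 0.00012 + 0.00012 = 0.60349.
So 1 − D = 0.39651, i.e. 0.397 to 3 decimal places.

0.397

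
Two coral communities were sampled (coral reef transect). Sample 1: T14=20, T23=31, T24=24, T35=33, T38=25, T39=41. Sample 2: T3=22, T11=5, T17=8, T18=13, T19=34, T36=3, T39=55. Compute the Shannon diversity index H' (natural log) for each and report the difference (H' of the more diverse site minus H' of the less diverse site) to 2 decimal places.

Sample 1: N=174, proportions 0.1149, 0.1782, 0.1379, 0.1897, 0.1437, 0.2356, giving H' = 1.7639 (working shown to 4 dp, full precision carried).
Sample 2: N=140, proportions 0.1571, 0.0357, 0.0571, 0.0929, 0.2429, 0.0214, 0.3929, giving H' = 1.5872.
Difference = |1.7639 − 1.5872| = 0.1767, i.e. 0.18 to 2 decimal places.

0.18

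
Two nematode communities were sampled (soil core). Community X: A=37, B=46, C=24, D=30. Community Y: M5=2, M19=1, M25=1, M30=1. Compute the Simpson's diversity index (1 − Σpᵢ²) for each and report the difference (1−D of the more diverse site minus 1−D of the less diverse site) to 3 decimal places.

0.016

Community X: N=137, proportions 0.27007, 0.33577, 0.17518, 0.21898, giving 1−D = 0.73568 (working shown to 5 dp, full precision carried).
Community Y: N=5, proportions 0.4, 0.2, 0.2, 0.2, giving 1−D = 0.72000.
Difference = |0.73568 − 0.72000| = 0.01568, i.e. 0.016 to 3 decimal places.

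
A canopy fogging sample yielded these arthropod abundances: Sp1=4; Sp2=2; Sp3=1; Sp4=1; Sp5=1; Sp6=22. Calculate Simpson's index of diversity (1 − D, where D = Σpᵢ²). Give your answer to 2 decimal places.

0.47

Total N = 4+2+1+1+1+22 = 31, so the proportions are 0.129, 0.0645, 0.0323, 0.0323, 0.0323, 0.7097 (working shown to 4 dp, full precision carried).
D = 0.129² + 0.0645² + 0.0323² + 0.0323² + 0.0323² + 0.7097² = 0.0166 + 0.0042 + 0.0010 + 0.0010 + 0.0010 + 0.5036 = 0.5276.
So 1 − D = 0.4724, i.e. 0.47 to 2 decimal places.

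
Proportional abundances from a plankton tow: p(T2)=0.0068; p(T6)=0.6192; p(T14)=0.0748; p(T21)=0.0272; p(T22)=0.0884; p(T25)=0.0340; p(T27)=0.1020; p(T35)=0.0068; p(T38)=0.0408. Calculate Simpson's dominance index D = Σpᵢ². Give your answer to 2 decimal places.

0.41

D = 0.0068² + 0.6192² + 0.0748² + 0.0272² + 0.0884² + 0.034² + 0.102² + 0.0068² + 0.0408² = 0.0000 + 0.3834 + 0.0056 + 0.0007 + 0.0078 + 0.0012 + 0.0104 + 0.0000 + 0.0017 = 0.4109 (working shown to 4 dp, full precision carried).
To 2 decimal places, D = 0.41.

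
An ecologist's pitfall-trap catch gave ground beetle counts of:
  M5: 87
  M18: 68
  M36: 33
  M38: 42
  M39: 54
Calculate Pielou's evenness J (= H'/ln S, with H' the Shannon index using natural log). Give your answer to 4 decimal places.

0.9650

Total N = 87+68+33+42+54 = 284, so the proportions are 0.306338, 0.239437, 0.116197, 0.147887, 0.190141 (working shown to 6 dp, full precision carried).
H' = −Σ pᵢ ln pᵢ = −((-0.362418) + (-0.342267) + (-0.250111) + (-0.282658) + (-0.315632)) = 1.553085.
With S = 5 species, ln S = 1.609438, so J = 1.553085/1.609438 = 0.964986, i.e. 0.9650 to 4 decimal places.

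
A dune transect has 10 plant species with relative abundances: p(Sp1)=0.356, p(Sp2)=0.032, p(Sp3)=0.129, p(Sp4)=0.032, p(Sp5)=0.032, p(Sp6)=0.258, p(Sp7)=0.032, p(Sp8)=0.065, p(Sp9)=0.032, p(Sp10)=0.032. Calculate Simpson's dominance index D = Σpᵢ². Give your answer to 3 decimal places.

0.220

D = 0.356² + 0.032² + 0.129² + 0.032² + 0.032² + 0.258² + 0.032² + 0.065² + 0.032² + 0.032² = 0.12674 + 0.00102 + 0.01664 + 0.00102 + 0.00102 + 0.06656 + 0.00102 + 0.00423 + 0.00102 + 0.00102 = 0.22031 (working shown to 5 dp, full precision carried).
To 3 decimal places, D = 0.220.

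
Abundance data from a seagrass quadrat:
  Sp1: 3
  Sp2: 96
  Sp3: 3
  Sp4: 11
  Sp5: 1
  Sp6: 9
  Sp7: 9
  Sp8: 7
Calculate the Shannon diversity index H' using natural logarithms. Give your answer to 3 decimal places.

1.162

Total N = 3+96+3+11+1+9+9+7 = 139, so the proportions are 0.02158, 0.69065, 0.02158, 0.07914, 0.00719, 0.06475, 0.06475, 0.05036 (working shown to 5 dp, full precision carried).
Each pᵢ ln pᵢ term: 0.02158×(-3.83586)=-0.08279, 0.69065×(-0.37013)=-0.25563, 0.02158×(-3.83586)=-0.08279, 0.07914×(-2.53658)=-0.20074, 0.00719×(-4.93447)=-0.03550, 0.06475×(-2.73725)=-0.17723, 0.06475×(-2.73725)=-0.17723, 0.05036×(-2.98856)=-0.15050.
Sum = -1.16241, so H' = 1.162.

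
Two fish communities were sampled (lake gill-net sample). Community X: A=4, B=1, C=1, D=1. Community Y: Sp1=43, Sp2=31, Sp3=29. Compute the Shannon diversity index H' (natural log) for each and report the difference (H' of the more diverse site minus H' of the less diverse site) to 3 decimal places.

Community X: N=7, proportions 0.571429, 0.142857, 0.142857, 0.142857, giving H' = 1.153742 (working shown to 6 dp, full precision carried).
Community Y: N=103, proportions 0.417476, 0.300971, 0.281553, giving H' = 1.082916.
Difference = |1.153742 − 1.082916| = 0.070826, i.e. 0.071 to 3 decimal places.

0.071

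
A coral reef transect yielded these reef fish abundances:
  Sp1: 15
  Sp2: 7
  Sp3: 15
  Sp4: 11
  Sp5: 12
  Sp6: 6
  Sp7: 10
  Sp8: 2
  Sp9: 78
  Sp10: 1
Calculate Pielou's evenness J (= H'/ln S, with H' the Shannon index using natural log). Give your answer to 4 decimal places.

0.7408

Total N = 15+7+15+11+12+6+10+2+78+1 = 157, so the proportions are 0.095541, 0.044586, 0.095541, 0.070064, 0.076433, 0.038217, 0.063694, 0.012739, 0.496815, 0.006369 (working shown to 6 dp, full precision carried).
H' = −Σ pᵢ ln pᵢ = −((-0.224350) + (-0.138677) + (-0.224350) + (-0.186254) + (-0.196535) + (-0.124757) + (-0.175392) + (-0.055581) + (-0.347541) + (-0.032205)) = 1.705643.
With S = 10 species, ln S = 2.302585, so J = 1.705643/2.302585 = 0.740751, i.e. 0.7408 to 4 decimal places.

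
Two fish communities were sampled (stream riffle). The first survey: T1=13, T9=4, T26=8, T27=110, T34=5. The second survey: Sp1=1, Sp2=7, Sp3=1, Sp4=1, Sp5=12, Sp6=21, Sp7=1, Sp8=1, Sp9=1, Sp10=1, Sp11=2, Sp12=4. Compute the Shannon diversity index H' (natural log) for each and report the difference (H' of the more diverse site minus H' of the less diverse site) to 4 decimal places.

1.0192

The first survey: N=140, proportions 0.0928571, 0.0285714, 0.0571429, 0.7857143, 0.0357143, giving H' = 0.7943204 (working shown to 7 dp, full precision carried).
The second survey: N=53, proportions 0.0188679, 0.1320755, 0.0188679, 0.0188679, 0.2264151, 0.3962264, 0.0188679, 0.0188679, 0.0188679, 0.0188679, 0.0377358, 0.0754717, giving H' = 1.8135618.
Difference = |0.7943204 − 1.8135618| = 1.0192414, i.e. 1.0192 to 4 decimal places.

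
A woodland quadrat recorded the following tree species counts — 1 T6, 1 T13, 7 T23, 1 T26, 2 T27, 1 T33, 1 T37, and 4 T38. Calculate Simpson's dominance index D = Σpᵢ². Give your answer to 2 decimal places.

Total N = 1+1+7+1+2+1+1+4 = 18, so the proportions are 0.0556, 0.0556, 0.3889, 0.0556, 0.1111, 0.0556, 0.0556, 0.2222 (working shown to 4 dp, full precision carried).
D = 0.0556² + 0.0556² + 0.3889² + 0.0556² + 0.1111² + 0.0556² + 0.0556² + 0.2222² = 0.0031 + 0.0031 + 0.1512 + 0.0031 + 0.0123 + 0.0031 + 0.0031 + 0.0494 = 0.2284.
To 2 decimal places, D = 0.23.

0.23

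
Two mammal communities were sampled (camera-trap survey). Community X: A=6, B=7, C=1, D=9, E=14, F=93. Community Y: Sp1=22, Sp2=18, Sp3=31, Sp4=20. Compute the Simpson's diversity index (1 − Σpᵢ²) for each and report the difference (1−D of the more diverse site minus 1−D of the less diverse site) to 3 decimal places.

0.271

Community X: N=130, proportions 0.04615, 0.05385, 0.00769, 0.06923, 0.10769, 0.71538, giving 1−D = 0.46675 (working shown to 5 dp, full precision carried).
Community Y: N=91, proportions 0.24176, 0.1978, 0.34066, 0.21978, giving 1−D = 0.73808.
Difference = |0.46675 − 0.73808| = 0.27133, i.e. 0.271 to 3 decimal places.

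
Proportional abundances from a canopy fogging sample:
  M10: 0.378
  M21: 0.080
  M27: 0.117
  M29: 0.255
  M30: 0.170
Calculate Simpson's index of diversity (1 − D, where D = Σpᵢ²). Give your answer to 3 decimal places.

D = 0.378² + 0.08² + 0.117² + 0.255² + 0.17² = 0.14288 + 0.00640 + 0.01369 + 0.06502 + 0.02890 = 0.25690 (working shown to 5 dp, full precision carried).
So 1 − D = 0.74310, i.e. 0.743 to 3 decimal places.

0.743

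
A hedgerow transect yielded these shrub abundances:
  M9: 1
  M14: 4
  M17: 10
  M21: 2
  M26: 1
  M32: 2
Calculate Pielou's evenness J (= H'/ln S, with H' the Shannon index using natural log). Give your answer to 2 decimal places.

Total N = 1+4+10+2+1+2 = 20, so the proportions are 0.05, 0.2, 0.5, 0.1, 0.05, 0.1 (working shown to 4 dp, full precision carried).
H' = −Σ pᵢ ln pᵢ = −((-0.1498) + (-0.3219) + (-0.3466) + (-0.2303) + (-0.1498) + (-0.2303)) = 1.4286.
With S = 6 species, ln S = 1.7918, so J = 1.4286/1.7918 = 0.7973, i.e. 0.80 to 2 decimal places.

0.80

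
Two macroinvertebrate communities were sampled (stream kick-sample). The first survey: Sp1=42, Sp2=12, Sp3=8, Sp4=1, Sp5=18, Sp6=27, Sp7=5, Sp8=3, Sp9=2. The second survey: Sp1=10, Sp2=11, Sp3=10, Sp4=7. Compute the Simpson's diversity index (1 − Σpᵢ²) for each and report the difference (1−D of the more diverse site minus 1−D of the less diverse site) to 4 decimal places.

0.0362

The first survey: N=118, proportions 0.355932, 0.101695, 0.067797, 0.008475, 0.152542, 0.228814, 0.042373, 0.025424, 0.016949, giving 1−D = 0.779948 (working shown to 6 dp, full precision carried).
The second survey: N=38, proportions 0.263158, 0.289474, 0.263158, 0.184211, giving 1−D = 0.743767.
Difference = |0.779948 − 0.743767| = 0.036181, i.e. 0.0362 to 4 decimal places.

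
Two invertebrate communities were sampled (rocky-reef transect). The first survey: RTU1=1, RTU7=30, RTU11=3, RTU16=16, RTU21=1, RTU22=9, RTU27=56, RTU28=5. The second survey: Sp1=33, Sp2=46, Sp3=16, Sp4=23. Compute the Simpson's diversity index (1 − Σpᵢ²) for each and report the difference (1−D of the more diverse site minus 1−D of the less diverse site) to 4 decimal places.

0.0146

The first survey: N=121, proportions 0.008264, 0.247934, 0.024793, 0.132231, 0.008264, 0.07438, 0.46281, 0.041322, giving 1−D = 0.698859 (working shown to 6 dp, full precision carried).
The second survey: N=118, proportions 0.279661, 0.389831, 0.135593, 0.194915, giving 1−D = 0.713444.
Difference = |0.698859 − 0.713444| = 0.014585, i.e. 0.0146 to 4 decimal places.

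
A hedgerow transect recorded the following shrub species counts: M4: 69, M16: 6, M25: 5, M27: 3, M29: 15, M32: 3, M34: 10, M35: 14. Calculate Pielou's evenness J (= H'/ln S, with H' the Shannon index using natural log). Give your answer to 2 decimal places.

0.71

Total N = 69+6+5+3+15+3+10+14 = 125, so the proportions are 0.552, 0.048, 0.04, 0.024, 0.12, 0.024, 0.08, 0.112 (working shown to 4 dp, full precision carried).
H' = −Σ pᵢ ln pᵢ = −((-0.3280) + (-0.1458) + (-0.1288) + (-0.0895) + (-0.2544) + (-0.0895) + (-0.2021) + (-0.2452)) = 1.4832.
With S = 8 species, ln S = 2.0794, so J = 1.4832/2.0794 = 0.7133, i.e. 0.71 to 2 decimal places.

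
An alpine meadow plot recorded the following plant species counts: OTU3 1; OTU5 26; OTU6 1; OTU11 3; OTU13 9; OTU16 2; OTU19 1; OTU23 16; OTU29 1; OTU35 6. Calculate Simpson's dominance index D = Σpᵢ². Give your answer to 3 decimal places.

Total N = 1+26+1+3+9+2+1+16+1+6 = 66, so the proportions are 0.01515, 0.39394, 0.01515, 0.04545, 0.13636, 0.0303, 0.01515, 0.24242, 0.01515, 0.09091 (working shown to 5 dp, full precision carried).
D = 0.01515² + 0.39394² + 0.01515² + 0.04545² + 0.13636² + 0.0303² + 0.01515² + 0.24242² + 0.01515² + 0.09091² = 0.00023 + 0.15519 + 0.00023 + 0.00207 + 0.01860 + 0.00092 + 0.00023 + 0.05877 + 0.00023 + 0.00826 = 0.24472.
To 3 decimal places, D = 0.245.

0.245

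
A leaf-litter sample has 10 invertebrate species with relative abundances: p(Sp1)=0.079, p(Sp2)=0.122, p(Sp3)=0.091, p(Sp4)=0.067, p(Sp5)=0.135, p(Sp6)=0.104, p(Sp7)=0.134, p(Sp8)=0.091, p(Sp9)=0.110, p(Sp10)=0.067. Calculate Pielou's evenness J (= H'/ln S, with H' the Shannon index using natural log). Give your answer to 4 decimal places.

0.9874

H' = −Σ pᵢ ln pᵢ = −((-0.200526) + (-0.256656) + (-0.218118) + (-0.181105) + (-0.270335) + (-0.235390) + (-0.269329) + (-0.218118) + (-0.242800) + (-0.181105)) = 2.273481 (working shown to 6 dp, full precision carried).
With S = 10 species, ln S = 2.302585, so J = 2.273481/2.302585 = 0.987360, i.e. 0.9874 to 4 decimal places.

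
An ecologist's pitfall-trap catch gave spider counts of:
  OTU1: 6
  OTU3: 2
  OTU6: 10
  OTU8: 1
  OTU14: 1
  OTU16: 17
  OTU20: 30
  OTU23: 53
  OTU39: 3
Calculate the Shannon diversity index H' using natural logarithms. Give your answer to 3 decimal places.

Total N = 6+2+10+1+1+17+30+53+3 = 123, so the proportions are 0.04878, 0.01626, 0.0813, 0.00813, 0.00813, 0.13821, 0.2439, 0.43089, 0.02439 (working shown to 5 dp, full precision carried).
Each pᵢ ln pᵢ term: 0.04878×(-3.02042)=-0.14734, 0.01626×(-4.11904)=-0.06698, 0.0813×(-2.50960)=-0.20403, 0.00813×(-4.81218)=-0.03912, 0.00813×(-4.81218)=-0.03912, 0.13821×(-1.97897)=-0.27352, 0.2439×(-1.41099)=-0.34414, 0.43089×(-0.84189)=-0.36277, 0.02439×(-3.71357)=-0.09057.
Sum = -1.56759, so H' = 1.568.

1.568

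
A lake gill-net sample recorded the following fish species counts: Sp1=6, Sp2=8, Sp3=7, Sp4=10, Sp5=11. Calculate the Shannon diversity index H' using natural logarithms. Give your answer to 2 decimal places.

1.59

Total N = 6+8+7+10+11 = 42, so the proportions are 0.1429, 0.1905, 0.1667, 0.2381, 0.2619 (working shown to 4 dp, full precision carried).
Each pᵢ ln pᵢ term: 0.1429×(-1.9459)=-0.2780, 0.1905×(-1.6582)=-0.3159, 0.1667×(-1.7918)=-0.2986, 0.2381×(-1.4351)=-0.3417, 0.2619×(-1.3398)=-0.3509.
Sum = -1.5850, so H' = 1.59.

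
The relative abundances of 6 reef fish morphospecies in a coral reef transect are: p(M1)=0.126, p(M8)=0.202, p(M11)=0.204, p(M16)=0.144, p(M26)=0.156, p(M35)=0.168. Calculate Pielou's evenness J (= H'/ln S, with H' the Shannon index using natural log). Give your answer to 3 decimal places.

0.992

H' = −Σ pᵢ ln pᵢ = −((-0.26101) + (-0.32310) + (-0.32429) + (-0.27906) + (-0.28983) + (-0.29968)) = 1.77696 (working shown to 5 dp, full precision carried).
With S = 6 species, ln S = 1.79176, so J = 1.77696/1.79176 = 0.99174, i.e. 0.992 to 3 decimal places.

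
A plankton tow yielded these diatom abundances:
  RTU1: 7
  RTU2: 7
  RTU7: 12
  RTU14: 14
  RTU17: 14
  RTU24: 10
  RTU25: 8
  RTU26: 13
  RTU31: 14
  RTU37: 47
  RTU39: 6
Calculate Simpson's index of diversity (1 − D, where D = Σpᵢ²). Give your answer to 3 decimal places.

Total N = 7+7+12+14+14+10+8+13+14+47+6 = 152, so the proportions are 0.046053, 0.046053, 0.078947, 0.092105, 0.092105, 0.065789, 0.052632, 0.085526, 0.092105, 0.309211, 0.039474 (working shown to 6 dp, full precision carried).
D = 0.046053² + 0.046053² + 0.078947² + 0.092105² + 0.092105² + 0.065789² + 0.052632² + 0.085526² + 0.092105² + 0.309211² + 0.039474² = 0.002121 + 0.002121 + 0.006233 + 0.008483 + 0.008483 + 0.004328 + 0.002770 + 0.007315 + 0.008483 + 0.095611 + 0.001558 = 0.147507.
So 1 − D = 0.852493, i.e. 0.852 to 3 decimal places.

0.852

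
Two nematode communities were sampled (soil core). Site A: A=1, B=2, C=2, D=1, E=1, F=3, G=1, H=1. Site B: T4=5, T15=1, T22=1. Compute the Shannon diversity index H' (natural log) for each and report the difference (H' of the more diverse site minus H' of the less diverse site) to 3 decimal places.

1.183

Site A: N=12, proportions 0.08333, 0.16667, 0.16667, 0.08333, 0.08333, 0.25, 0.08333, 0.08333, giving H' = 1.97920 (working shown to 5 dp, full precision carried).
Site B: N=7, proportions 0.71429, 0.14286, 0.14286, giving H' = 0.79631.
Difference = |1.97920 − 0.79631| = 1.18289, i.e. 1.183 to 3 decimal places.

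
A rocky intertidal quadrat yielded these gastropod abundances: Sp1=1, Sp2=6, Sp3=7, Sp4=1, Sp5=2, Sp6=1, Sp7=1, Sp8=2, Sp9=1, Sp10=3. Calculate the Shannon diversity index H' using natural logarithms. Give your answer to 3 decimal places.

Total N = 1+6+7+1+2+1+1+2+1+3 = 25, so the proportions are 0.04, 0.24, 0.28, 0.04, 0.08, 0.04, 0.04, 0.08, 0.04, 0.12 (working shown to 5 dp, full precision carried).
Each pᵢ ln pᵢ term: 0.04×(-3.21888)=-0.12876, 0.24×(-1.42712)=-0.34251, 0.28×(-1.27297)=-0.35643, 0.04×(-3.21888)=-0.12876, 0.08×(-2.52573)=-0.20206, 0.04×(-3.21888)=-0.12876, 0.04×(-3.21888)=-0.12876, 0.08×(-2.52573)=-0.20206, 0.04×(-3.21888)=-0.12876, 0.12×(-2.12026)=-0.25443.
Sum = -2.00126, so H' = 2.001.

2.001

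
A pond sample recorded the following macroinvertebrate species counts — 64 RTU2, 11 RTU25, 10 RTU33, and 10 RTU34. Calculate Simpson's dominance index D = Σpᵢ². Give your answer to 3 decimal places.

Total N = 64+11+10+10 = 95, so the proportions are 0.67368, 0.11579, 0.10526, 0.10526 (working shown to 5 dp, full precision carried).
D = 0.67368² + 0.11579² + 0.10526² + 0.10526² = 0.45385 + 0.01341 + 0.01108 + 0.01108 = 0.48942.
To 3 decimal places, D = 0.489.

0.489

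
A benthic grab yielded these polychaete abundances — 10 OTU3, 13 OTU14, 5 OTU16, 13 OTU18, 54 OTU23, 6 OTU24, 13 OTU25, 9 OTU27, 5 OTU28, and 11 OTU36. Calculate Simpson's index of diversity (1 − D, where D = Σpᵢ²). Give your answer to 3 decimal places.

0.803

Total N = 10+13+5+13+54+6+13+9+5+11 = 139, so the proportions are 0.07194, 0.09353, 0.03597, 0.09353, 0.38849, 0.04317, 0.09353, 0.06475, 0.03597, 0.07914 (working shown to 5 dp, full precision carried).
D = 0.07194² + 0.09353² + 0.03597² + 0.09353² + 0.38849² + 0.04317² + 0.09353² + 0.06475² + 0.03597² + 0.07914² = 0.00518 + 0.00875 + 0.00129 + 0.00875 + 0.15092 + 0.00186 + 0.00875 + 0.00419 + 0.00129 + 0.00626 = 0.19725.
So 1 − D = 0.80275, i.e. 0.803 to 3 decimal places.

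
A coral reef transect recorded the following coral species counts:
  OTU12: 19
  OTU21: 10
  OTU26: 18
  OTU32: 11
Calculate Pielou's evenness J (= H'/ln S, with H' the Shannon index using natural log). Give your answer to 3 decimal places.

Total N = 19+10+18+11 = 58, so the proportions are 0.32759, 0.17241, 0.31034, 0.18966 (working shown to 5 dp, full precision carried).
H' = −Σ pᵢ ln pᵢ = −((-0.36559) + (-0.30308) + (-0.36313) + (-0.31531)) = 1.34710.
With S = 4 species, ln S = 1.38629, so J = 1.34710/1.38629 = 0.97173, i.e. 0.972 to 3 decimal places.

0.972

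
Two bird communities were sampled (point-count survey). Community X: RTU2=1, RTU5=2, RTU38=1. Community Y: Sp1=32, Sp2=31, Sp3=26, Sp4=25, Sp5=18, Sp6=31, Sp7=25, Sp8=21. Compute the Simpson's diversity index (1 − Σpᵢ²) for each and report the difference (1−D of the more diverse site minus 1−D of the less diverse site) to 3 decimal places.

0.246

Community X: N=4, proportions 0.25, 0.5, 0.25, giving 1−D = 0.62500 (working shown to 5 dp, full precision carried).
Community Y: N=209, proportions 0.15311, 0.14833, 0.1244, 0.11962, 0.08612, 0.14833, 0.11962, 0.10048, giving 1−D = 0.87095.
Difference = |0.62500 − 0.87095| = 0.24595, i.e. 0.246 to 3 decimal places.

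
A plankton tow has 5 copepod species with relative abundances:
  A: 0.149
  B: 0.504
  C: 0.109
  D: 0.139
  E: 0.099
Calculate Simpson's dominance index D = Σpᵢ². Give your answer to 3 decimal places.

0.317

D = 0.149² + 0.504² + 0.109² + 0.139² + 0.099² = 0.02220 + 0.25402 + 0.01188 + 0.01932 + 0.00980 = 0.31722 (working shown to 5 dp, full precision carried).
To 3 decimal places, D = 0.317.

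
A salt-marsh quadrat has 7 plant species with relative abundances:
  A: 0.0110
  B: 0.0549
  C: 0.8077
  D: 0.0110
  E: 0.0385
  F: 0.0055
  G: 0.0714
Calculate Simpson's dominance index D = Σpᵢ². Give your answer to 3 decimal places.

0.662

D = 0.011² + 0.0549² + 0.8077² + 0.011² + 0.0385² + 0.0055² + 0.0714² = 0.00012 + 0.00301 + 0.65238 + 0.00012 + 0.00148 + 0.00003 + 0.00510 = 0.66225 (working shown to 5 dp, full precision carried).
To 3 decimal places, D = 0.662.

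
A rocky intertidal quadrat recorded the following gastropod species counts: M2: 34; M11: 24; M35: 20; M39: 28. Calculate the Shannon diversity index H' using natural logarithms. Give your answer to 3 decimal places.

Total N = 34+24+20+28 = 106, so the proportions are 0.32075, 0.22642, 0.18868, 0.26415 (working shown to 5 dp, full precision carried).
Each pᵢ ln pᵢ term: 0.32075×(-1.13708)=-0.36472, 0.22642×(-1.48539)=-0.33631, 0.18868×(-1.66771)=-0.31466, 0.26415×(-1.33123)=-0.35165.
Sum = -1.36735, so H' = 1.367.

1.367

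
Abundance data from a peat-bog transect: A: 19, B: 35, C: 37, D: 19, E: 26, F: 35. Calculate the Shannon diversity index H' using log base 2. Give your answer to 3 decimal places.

2.532

Total N = 19+35+37+19+26+35 = 171, so the proportions are 0.11111, 0.20468, 0.21637, 0.11111, 0.15205, 0.20468 (working shown to 5 dp, full precision carried).
Each pᵢ log₂ pᵢ term: 0.11111×(-3.16993)=-0.35221, 0.20468×(-2.28857)=-0.46842, 0.21637×(-2.20840)=-0.47784, 0.11111×(-3.16993)=-0.35221, 0.15205×(-2.71741)=-0.41317, 0.20468×(-2.28857)=-0.46842.
Sum = -2.53228, so H' = 2.532.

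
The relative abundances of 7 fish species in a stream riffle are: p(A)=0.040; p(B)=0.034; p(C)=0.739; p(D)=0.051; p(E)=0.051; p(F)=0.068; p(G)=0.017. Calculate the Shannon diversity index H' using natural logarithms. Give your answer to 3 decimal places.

Each pᵢ ln pᵢ term (working shown to 5 dp, full precision carried): 0.04×(-3.21888)=-0.12876, 0.034×(-3.38139)=-0.11497, 0.739×(-0.30246)=-0.22352, 0.051×(-2.97593)=-0.15177, 0.051×(-2.97593)=-0.15177, 0.068×(-2.68825)=-0.18280, 0.017×(-4.07454)=-0.06927.
Sum = -1.02285, so H' = 1.023.

1.023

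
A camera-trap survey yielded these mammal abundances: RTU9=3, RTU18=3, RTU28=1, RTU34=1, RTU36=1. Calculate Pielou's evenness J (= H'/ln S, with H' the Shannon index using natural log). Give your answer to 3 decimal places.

Total N = 3+3+1+1+1 = 9, so the proportions are 0.33333, 0.33333, 0.11111, 0.11111, 0.11111 (working shown to 5 dp, full precision carried).
H' = −Σ pᵢ ln pᵢ = −((-0.36620) + (-0.36620) + (-0.24414) + (-0.24414) + (-0.24414)) = 1.46482.
With S = 5 species, ln S = 1.60944, so J = 1.46482/1.60944 = 0.91014, i.e. 0.910 to 3 decimal places.

0.910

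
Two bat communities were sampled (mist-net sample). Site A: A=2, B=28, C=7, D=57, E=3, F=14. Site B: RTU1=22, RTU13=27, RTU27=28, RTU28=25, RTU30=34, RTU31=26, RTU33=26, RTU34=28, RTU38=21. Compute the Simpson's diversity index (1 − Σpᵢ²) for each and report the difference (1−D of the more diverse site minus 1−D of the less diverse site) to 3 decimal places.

Site A: N=111, proportions 0.01802, 0.25225, 0.06306, 0.51351, 0.02703, 0.12613, giving 1−D = 0.65173 (working shown to 5 dp, full precision carried).
Site B: N=237, proportions 0.09283, 0.11392, 0.11814, 0.10549, 0.14346, 0.1097, 0.1097, 0.11814, 0.08861, giving 1−D = 0.88686.
Difference = |0.65173 − 0.88686| = 0.23513, i.e. 0.235 to 3 decimal places.

0.235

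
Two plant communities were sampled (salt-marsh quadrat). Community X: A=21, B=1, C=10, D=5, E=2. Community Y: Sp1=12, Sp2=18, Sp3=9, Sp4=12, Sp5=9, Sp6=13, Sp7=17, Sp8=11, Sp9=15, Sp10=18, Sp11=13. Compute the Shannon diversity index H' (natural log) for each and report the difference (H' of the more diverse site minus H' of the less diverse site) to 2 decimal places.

Community X: N=39, proportions 0.53846, 0.02564, 0.25641, 0.12821, 0.05128, giving H' = 1.19191 (working shown to 5 dp, full precision carried).
Community Y: N=147, proportions 0.08163, 0.12245, 0.06122, 0.08163, 0.06122, 0.08844, 0.11565, 0.07483, 0.10204, 0.12245, 0.08844, giving H' = 2.37076.
Difference = |1.19191 − 2.37076| = 1.17885, i.e. 1.18 to 2 decimal places.

1.18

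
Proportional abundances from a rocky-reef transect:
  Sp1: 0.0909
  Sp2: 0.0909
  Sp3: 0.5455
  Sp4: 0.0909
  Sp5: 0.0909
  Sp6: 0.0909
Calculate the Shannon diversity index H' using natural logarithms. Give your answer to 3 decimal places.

Each pᵢ ln pᵢ term (working shown to 6 dp, full precision carried): 0.0909×(-2.397995)=-0.217978, 0.0909×(-2.397995)=-0.217978, 0.5455×(-0.606052)=-0.330602, 0.0909×(-2.397995)=-0.217978, 0.0909×(-2.397995)=-0.217978, 0.0909×(-2.397995)=-0.217978.
Sum = -1.420490, so H' = 1.420.

1.420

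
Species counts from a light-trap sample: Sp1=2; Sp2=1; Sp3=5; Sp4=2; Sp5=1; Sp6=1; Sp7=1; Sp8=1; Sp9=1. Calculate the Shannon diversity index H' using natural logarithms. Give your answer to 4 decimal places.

Total N = 2+1+5+2+1+1+1+1+1 = 15, so the proportions are 0.133333, 0.066667, 0.333333, 0.133333, 0.066667, 0.066667, 0.066667, 0.066667, 0.066667 (working shown to 6 dp, full precision carried).
Each pᵢ ln pᵢ term: 0.133333×(-2.014903)=-0.268654, 0.066667×(-2.708050)=-0.180537, 0.333333×(-1.098612)=-0.366204, 0.133333×(-2.014903)=-0.268654, 0.066667×(-2.708050)=-0.180537, 0.066667×(-2.708050)=-0.180537, 0.066667×(-2.708050)=-0.180537, 0.066667×(-2.708050)=-0.180537, 0.066667×(-2.708050)=-0.180537.
Sum = -1.986732, so H' = 1.9867.

1.9867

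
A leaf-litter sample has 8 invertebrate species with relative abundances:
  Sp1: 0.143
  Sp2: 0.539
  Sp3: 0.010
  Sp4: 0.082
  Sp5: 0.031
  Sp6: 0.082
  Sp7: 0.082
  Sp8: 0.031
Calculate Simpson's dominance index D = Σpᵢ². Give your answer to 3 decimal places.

D = 0.143² + 0.539² + 0.01² + 0.082² + 0.031² + 0.082² + 0.082² + 0.031² = 0.02045 + 0.29052 + 0.00010 + 0.00672 + 0.00096 + 0.00672 + 0.00672 + 0.00096 = 0.33316 (working shown to 5 dp, full precision carried).
To 3 decimal places, D = 0.333.

0.333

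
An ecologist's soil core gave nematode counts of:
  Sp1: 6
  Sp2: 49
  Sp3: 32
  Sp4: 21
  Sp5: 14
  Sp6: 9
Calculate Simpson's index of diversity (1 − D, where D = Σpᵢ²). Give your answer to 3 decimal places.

Total N = 6+49+32+21+14+9 = 131, so the proportions are 0.0458, 0.37405, 0.24427, 0.16031, 0.10687, 0.0687 (working shown to 5 dp, full precision carried).
D = 0.0458² + 0.37405² + 0.24427² + 0.16031² + 0.10687² + 0.0687² = 0.00210 + 0.13991 + 0.05967 + 0.02570 + 0.01142 + 0.00472 = 0.24352.
So 1 − D = 0.75648, i.e. 0.756 to 3 decimal places.

0.756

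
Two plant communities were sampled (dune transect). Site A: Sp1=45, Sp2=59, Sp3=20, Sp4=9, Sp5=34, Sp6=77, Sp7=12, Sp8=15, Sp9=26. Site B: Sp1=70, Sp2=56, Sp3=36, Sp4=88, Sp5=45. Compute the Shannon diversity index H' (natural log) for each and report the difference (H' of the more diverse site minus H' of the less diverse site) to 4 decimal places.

Site A: N=297, proportions 0.151515, 0.198653, 0.06734, 0.030303, 0.114478, 0.259259, 0.040404, 0.050505, 0.087542, giving H' = 1.986380 (working shown to 6 dp, full precision carried).
Site B: N=295, proportions 0.237288, 0.189831, 0.122034, 0.298305, 0.152542, giving H' = 1.561123.
Difference = |1.986380 − 1.561123| = 0.425257, i.e. 0.4253 to 4 decimal places.

0.4253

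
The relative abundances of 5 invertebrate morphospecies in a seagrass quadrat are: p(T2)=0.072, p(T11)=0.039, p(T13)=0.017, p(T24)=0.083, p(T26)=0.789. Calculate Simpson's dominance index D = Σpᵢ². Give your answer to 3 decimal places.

0.636

D = 0.072² + 0.039² + 0.017² + 0.083² + 0.789² = 0.00518 + 0.00152 + 0.00029 + 0.00689 + 0.62252 = 0.63640 (working shown to 5 dp, full precision carried).
To 3 decimal places, D = 0.636.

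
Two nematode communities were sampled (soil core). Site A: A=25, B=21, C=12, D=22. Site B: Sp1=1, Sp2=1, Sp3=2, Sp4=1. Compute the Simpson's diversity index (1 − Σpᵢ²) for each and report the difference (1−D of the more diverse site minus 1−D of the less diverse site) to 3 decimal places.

0.015

Site A: N=80, proportions 0.3125, 0.2625, 0.15, 0.275, giving 1−D = 0.73531 (working shown to 5 dp, full precision carried).
Site B: N=5, proportions 0.2, 0.2, 0.4, 0.2, giving 1−D = 0.72000.
Difference = |0.73531 − 0.72000| = 0.01531, i.e. 0.015 to 3 decimal places.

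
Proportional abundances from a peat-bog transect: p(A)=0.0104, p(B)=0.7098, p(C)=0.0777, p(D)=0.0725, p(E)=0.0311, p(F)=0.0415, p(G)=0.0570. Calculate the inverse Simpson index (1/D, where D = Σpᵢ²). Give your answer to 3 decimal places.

1.919

D = 0.0104² + 0.7098² + 0.0777² + 0.0725² + 0.0311² + 0.0415² + 0.057² = 0.000108 + 0.503816 + 0.006037 + 0.005256 + 0.000967 + 0.001722 + 0.003249 = 0.521156 (working shown to 6 dp, full precision carried).
So 1/D = 1.91881, i.e. 1.919 to 3 decimal places.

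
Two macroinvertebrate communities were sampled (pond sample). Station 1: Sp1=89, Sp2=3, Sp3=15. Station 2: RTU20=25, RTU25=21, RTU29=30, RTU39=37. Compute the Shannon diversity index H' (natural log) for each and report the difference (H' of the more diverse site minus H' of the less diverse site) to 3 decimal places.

Station 1: N=107, proportions 0.83178, 0.02804, 0.14019, giving H' = 0.52885 (working shown to 5 dp, full precision carried).
Station 2: N=113, proportions 0.22124, 0.18584, 0.26549, 0.32743, giving H' = 1.36414.
Difference = |0.52885 − 1.36414| = 0.83529, i.e. 0.835 to 3 decimal places.

0.835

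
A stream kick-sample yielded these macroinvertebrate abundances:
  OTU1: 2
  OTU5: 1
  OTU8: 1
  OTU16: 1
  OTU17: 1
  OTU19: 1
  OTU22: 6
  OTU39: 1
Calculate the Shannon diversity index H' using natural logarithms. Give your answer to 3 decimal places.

1.772

Total N = 2+1+1+1+1+1+6+1 = 14, so the proportions are 0.14286, 0.07143, 0.07143, 0.07143, 0.07143, 0.07143, 0.42857, 0.07143 (working shown to 5 dp, full precision carried).
Each pᵢ ln pᵢ term: 0.14286×(-1.94591)=-0.27799, 0.07143×(-2.63906)=-0.18850, 0.07143×(-2.63906)=-0.18850, 0.07143×(-2.63906)=-0.18850, 0.07143×(-2.63906)=-0.18850, 0.07143×(-2.63906)=-0.18850, 0.42857×(-0.84730)=-0.36313, 0.07143×(-2.63906)=-0.18850.
Sum = -1.77214, so H' = 1.772.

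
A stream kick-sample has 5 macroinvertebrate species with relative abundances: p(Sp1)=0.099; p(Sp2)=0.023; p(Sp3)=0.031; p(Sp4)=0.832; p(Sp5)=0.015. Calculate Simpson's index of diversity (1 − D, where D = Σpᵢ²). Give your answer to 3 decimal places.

0.296

D = 0.099² + 0.023² + 0.031² + 0.832² + 0.015² = 0.00980 + 0.00053 + 0.00096 + 0.69222 + 0.00022 = 0.70374 (working shown to 5 dp, full precision carried).
So 1 − D = 0.29626, i.e. 0.296 to 3 decimal places.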